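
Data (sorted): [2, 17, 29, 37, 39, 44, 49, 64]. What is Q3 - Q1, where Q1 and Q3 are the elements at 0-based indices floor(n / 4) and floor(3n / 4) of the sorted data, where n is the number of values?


The data has n = 8 elements.
Q1 index = floor(8 / 4) = floor(2) = 2; Q3 index = floor(3 * 8 / 4) = floor(6) = 6
Q1 = element at index 2 = 29
Q3 = element at index 6 = 49
IQR = 49 - 29 = 20
Final answer: 20


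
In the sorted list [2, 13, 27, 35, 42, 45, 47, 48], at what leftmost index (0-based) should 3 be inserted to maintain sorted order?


List is sorted: [2, 13, 27, 35, 42, 45, 47, 48]
We need the leftmost position where 3 can be inserted, i.e. the first index whose element is >= 3 (or the end of the list if none is).
Binary search with low=0, high=8 (0-based indices):
  low=0, high=8, mid=4: a[4]=42 >= 3, so high = 4
  low=0, high=4, mid=2: a[2]=27 >= 3, so high = 2
  low=0, high=2, mid=1: a[1]=13 >= 3, so high = 1
  low=0, high=1, mid=0: a[0]=2 < 3, so low = 1
Now low = high = 1, so the insertion index is 1.
Final answer: 1


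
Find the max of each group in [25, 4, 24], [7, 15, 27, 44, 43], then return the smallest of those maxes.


Find max of each group:
  Group 1: [25, 4, 24] -> max = 25
  Group 2: [7, 15, 27, 44, 43] -> max = 44
Maxes: [25, 44]
Minimum of maxes = 25
Final answer: 25


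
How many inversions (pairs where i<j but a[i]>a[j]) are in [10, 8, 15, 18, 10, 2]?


For each element, count the later elements that are smaller than it:
  10 (index 0): smaller elements after it = [8, 2] -> 2
  8 (index 1): smaller elements after it = [2] -> 1
  15 (index 2): smaller elements after it = [10, 2] -> 2
  18 (index 3): smaller elements after it = [10, 2] -> 2
  10 (index 4): smaller elements after it = [2] -> 1
Total inversions = 2 + 1 + 2 + 2 + 1 = 8
Final answer: 8


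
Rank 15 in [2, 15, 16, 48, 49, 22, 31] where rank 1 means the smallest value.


Sort ascending: [2, 15, 16, 22, 31, 48, 49]
Find 15 in the sorted list.
15 is at position 2 (1-indexed).
Final answer: 2


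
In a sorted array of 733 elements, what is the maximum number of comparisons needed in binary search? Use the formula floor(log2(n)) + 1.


Binary search halves the search space each step.
Maximum comparisons = floor(log2(733)) + 1
log2(733) = 9.5177
floor(log2(733)) = 9, so 9 + 1 = 10
Final answer: 10


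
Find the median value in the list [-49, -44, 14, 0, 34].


First, sort the list: [-49, -44, 0, 14, 34]
The list has 5 elements (odd count).
The middle index is 2 (0-based), and the element there is 0.
Final answer: 0


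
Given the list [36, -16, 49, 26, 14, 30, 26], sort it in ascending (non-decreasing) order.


Original list: [36, -16, 49, 26, 14, 30, 26]
Repeatedly take the smallest remaining element:
  Remaining [36, -16, 49, 26, 14, 30, 26] -> smallest is -16
  Remaining [36, 49, 26, 14, 30, 26] -> smallest is 14
  Remaining [36, 49, 26, 30, 26] -> smallest is 26
  Remaining [36, 49, 30, 26] -> smallest is 26
  Remaining [36, 49, 30] -> smallest is 30
  Remaining [36, 49] -> smallest is 36
  Remaining [49] -> smallest is 49
Collecting the picks in order gives the sorted list.
Final answer: [-16, 14, 26, 26, 30, 36, 49]


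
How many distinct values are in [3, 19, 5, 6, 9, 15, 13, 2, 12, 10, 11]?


List all unique values:
Distinct values: [2, 3, 5, 6, 9, 10, 11, 12, 13, 15, 19]
Count = 11
Final answer: 11


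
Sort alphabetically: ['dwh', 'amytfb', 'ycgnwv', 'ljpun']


Compare strings character by character (the first differing letter decides):
  'amytfb' < 'dwh' since 'a' < 'd' at position 1
  'dwh' < 'ljpun' since 'd' < 'l' at position 1
  'ljpun' < 'ycgnwv' since 'l' < 'y' at position 1
Chaining these comparisons gives the alphabetical order.
Final answer: ['amytfb', 'dwh', 'ljpun', 'ycgnwv']


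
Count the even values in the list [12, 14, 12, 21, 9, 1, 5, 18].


Check each element:
  12 is even
  14 is even
  12 is even
  21 is odd
  9 is odd
  1 is odd
  5 is odd
  18 is even
Evens: [12, 14, 12, 18]
Count of evens = 4
Final answer: 4


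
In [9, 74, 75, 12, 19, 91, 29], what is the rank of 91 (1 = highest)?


Sort descending: [91, 75, 74, 29, 19, 12, 9]
Find 91 in the sorted list.
91 is at position 1.
Final answer: 1


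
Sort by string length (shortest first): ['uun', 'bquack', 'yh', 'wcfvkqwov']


Compute lengths:
  'uun' has length 3
  'bquack' has length 6
  'yh' has length 2
  'wcfvkqwov' has length 9
Lengths in increasing order: 2 < 3 < 6 < 9
Listing the words in that order gives the answer.
Final answer: ['yh', 'uun', 'bquack', 'wcfvkqwov']


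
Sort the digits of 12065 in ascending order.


The number 12065 has digits: 1, 2, 0, 6, 5
Sorted: 0, 1, 2, 5, 6
Joining the sorted digits gives the result.
Final answer: 01256


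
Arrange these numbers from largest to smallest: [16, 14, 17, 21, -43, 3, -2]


Original list: [16, 14, 17, 21, -43, 3, -2]
Repeatedly take the largest remaining element:
  Remaining [16, 14, 17, 21, -43, 3, -2] -> largest is 21
  Remaining [16, 14, 17, -43, 3, -2] -> largest is 17
  Remaining [16, 14, -43, 3, -2] -> largest is 16
  Remaining [14, -43, 3, -2] -> largest is 14
  Remaining [-43, 3, -2] -> largest is 3
  Remaining [-43, -2] -> largest is -2
  Remaining [-43] -> largest is -43
Collecting the picks in order gives the descending list.
Final answer: [21, 17, 16, 14, 3, -2, -43]


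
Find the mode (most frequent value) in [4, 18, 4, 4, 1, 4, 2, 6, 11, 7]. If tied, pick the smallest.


Count the frequency of each value:
  1 appears 1 time(s)
  2 appears 1 time(s)
  4 appears 4 time(s)
  6 appears 1 time(s)
  7 appears 1 time(s)
  11 appears 1 time(s)
  18 appears 1 time(s)
Maximum frequency is 4.
Only 4 reaches that frequency, so it is the mode.
Final answer: 4


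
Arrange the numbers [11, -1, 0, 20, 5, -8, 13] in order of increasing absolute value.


Compute absolute values:
  |11| = 11
  |-1| = 1
  |0| = 0
  |20| = 20
  |5| = 5
  |-8| = 8
  |13| = 13
Absolute values in increasing order: 0 < 1 < 5 < 8 < 11 < 13 < 20
Listing the original numbers in that order gives the answer.
Final answer: [0, -1, 5, -8, 11, 13, 20]


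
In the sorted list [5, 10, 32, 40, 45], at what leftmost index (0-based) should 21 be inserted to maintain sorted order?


List is sorted: [5, 10, 32, 40, 45]
We need the leftmost position where 21 can be inserted, i.e. the first index whose element is >= 21 (or the end of the list if none is).
Binary search with low=0, high=5 (0-based indices):
  low=0, high=5, mid=2: a[2]=32 >= 21, so high = 2
  low=0, high=2, mid=1: a[1]=10 < 21, so low = 2
Now low = high = 2, so the insertion index is 2.
Final answer: 2


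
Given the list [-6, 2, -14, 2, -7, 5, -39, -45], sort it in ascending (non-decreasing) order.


Original list: [-6, 2, -14, 2, -7, 5, -39, -45]
Repeatedly take the smallest remaining element:
  Remaining [-6, 2, -14, 2, -7, 5, -39, -45] -> smallest is -45
  Remaining [-6, 2, -14, 2, -7, 5, -39] -> smallest is -39
  Remaining [-6, 2, -14, 2, -7, 5] -> smallest is -14
  Remaining [-6, 2, 2, -7, 5] -> smallest is -7
  Remaining [-6, 2, 2, 5] -> smallest is -6
  Remaining [2, 2, 5] -> smallest is 2
  Remaining [2, 5] -> smallest is 2
  Remaining [5] -> smallest is 5
Collecting the picks in order gives the sorted list.
Final answer: [-45, -39, -14, -7, -6, 2, 2, 5]


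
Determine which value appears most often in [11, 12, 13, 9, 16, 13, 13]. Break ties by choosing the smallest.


Count the frequency of each value:
  9 appears 1 time(s)
  11 appears 1 time(s)
  12 appears 1 time(s)
  13 appears 3 time(s)
  16 appears 1 time(s)
Maximum frequency is 3.
Only 13 reaches that frequency, so it is the mode.
Final answer: 13


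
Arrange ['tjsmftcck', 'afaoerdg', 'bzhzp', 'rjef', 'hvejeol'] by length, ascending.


Compute lengths:
  'tjsmftcck' has length 9
  'afaoerdg' has length 8
  'bzhzp' has length 5
  'rjef' has length 4
  'hvejeol' has length 7
Lengths in increasing order: 4 < 5 < 7 < 8 < 9
Listing the words in that order gives the answer.
Final answer: ['rjef', 'bzhzp', 'hvejeol', 'afaoerdg', 'tjsmftcck']


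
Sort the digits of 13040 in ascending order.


The number 13040 has digits: 1, 3, 0, 4, 0
Sorted: 0, 0, 1, 3, 4
Joining the sorted digits gives the result.
Final answer: 00134


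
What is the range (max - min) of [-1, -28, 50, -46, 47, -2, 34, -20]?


Maximum value: 50
Minimum value: -46
Range = 50 - (-46) = 96
Final answer: 96


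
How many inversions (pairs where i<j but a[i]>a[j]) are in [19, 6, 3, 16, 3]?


For each element, count the later elements that are smaller than it:
  19 (index 0): smaller elements after it = [6, 3, 16, 3] -> 4
  6 (index 1): smaller elements after it = [3, 3] -> 2
  3 (index 2): smaller elements after it = [] -> 0
  16 (index 3): smaller elements after it = [3] -> 1
Total inversions = 4 + 2 + 0 + 1 = 7
Final answer: 7


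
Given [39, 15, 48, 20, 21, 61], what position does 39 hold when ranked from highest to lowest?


Sort descending: [61, 48, 39, 21, 20, 15]
Find 39 in the sorted list.
39 is at position 3.
Final answer: 3


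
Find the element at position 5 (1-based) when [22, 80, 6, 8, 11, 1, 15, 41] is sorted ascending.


Sort ascending: [1, 6, 8, 11, 15, 22, 41, 80]
The 5th element (1-indexed) is at index 4.
Value = 15
Final answer: 15


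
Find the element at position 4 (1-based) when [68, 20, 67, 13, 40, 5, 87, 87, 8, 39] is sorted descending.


Sort descending: [87, 87, 68, 67, 40, 39, 20, 13, 8, 5]
The 4th element (1-indexed) is at index 3.
Value = 67
Final answer: 67


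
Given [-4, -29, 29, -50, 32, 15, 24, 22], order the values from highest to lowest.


Original list: [-4, -29, 29, -50, 32, 15, 24, 22]
Repeatedly take the largest remaining element:
  Remaining [-4, -29, 29, -50, 32, 15, 24, 22] -> largest is 32
  Remaining [-4, -29, 29, -50, 15, 24, 22] -> largest is 29
  Remaining [-4, -29, -50, 15, 24, 22] -> largest is 24
  Remaining [-4, -29, -50, 15, 22] -> largest is 22
  Remaining [-4, -29, -50, 15] -> largest is 15
  Remaining [-4, -29, -50] -> largest is -4
  Remaining [-29, -50] -> largest is -29
  Remaining [-50] -> largest is -50
Collecting the picks in order gives the descending list.
Final answer: [32, 29, 24, 22, 15, -4, -29, -50]


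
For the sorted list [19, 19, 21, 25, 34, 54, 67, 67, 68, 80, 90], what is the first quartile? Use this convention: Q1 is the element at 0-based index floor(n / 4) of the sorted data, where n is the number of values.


The list has n = 11 elements.
Q1 index = floor(11 / 4) = floor(2.75) = 2
Counting from index 0 in the sorted data, the element at index 2 is 21.
Final answer: 21


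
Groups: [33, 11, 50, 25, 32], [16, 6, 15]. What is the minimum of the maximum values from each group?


Find max of each group:
  Group 1: [33, 11, 50, 25, 32] -> max = 50
  Group 2: [16, 6, 15] -> max = 16
Maxes: [50, 16]
Minimum of maxes = 16
Final answer: 16


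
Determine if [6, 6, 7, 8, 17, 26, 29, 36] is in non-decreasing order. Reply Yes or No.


Check consecutive pairs:
  6 <= 6? True
  6 <= 7? True
  7 <= 8? True
  8 <= 17? True
  17 <= 26? True
  26 <= 29? True
  29 <= 36? True
Every consecutive pair is in order, so the list is non-decreasing.
Final answer: Yes


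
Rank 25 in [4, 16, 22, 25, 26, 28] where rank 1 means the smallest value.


Sort ascending: [4, 16, 22, 25, 26, 28]
Find 25 in the sorted list.
25 is at position 4 (1-indexed).
Final answer: 4


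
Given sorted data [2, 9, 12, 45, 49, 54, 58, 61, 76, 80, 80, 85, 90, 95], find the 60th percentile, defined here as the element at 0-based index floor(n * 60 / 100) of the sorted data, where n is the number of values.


The dataset has n = 14 elements.
Index = floor(14 * 60 / 100) = floor(840 / 100) = floor(8.4) = 8
Counting from index 0 in the sorted data, the element at index 8 is 76.
Final answer: 76


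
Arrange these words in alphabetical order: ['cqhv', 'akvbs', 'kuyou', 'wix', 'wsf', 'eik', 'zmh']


Compare strings character by character (the first differing letter decides):
  'akvbs' < 'cqhv' since 'a' < 'c' at position 1
  'cqhv' < 'eik' since 'c' < 'e' at position 1
  'eik' < 'kuyou' since 'e' < 'k' at position 1
  'kuyou' < 'wix' since 'k' < 'w' at position 1
  'wix' < 'wsf' since 'i' < 's' at position 2
  'wsf' < 'zmh' since 'w' < 'z' at position 1
Chaining these comparisons gives the alphabetical order.
Final answer: ['akvbs', 'cqhv', 'eik', 'kuyou', 'wix', 'wsf', 'zmh']


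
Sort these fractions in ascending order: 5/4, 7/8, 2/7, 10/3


Convert to decimal for comparison:
  5/4 = 1.25
  7/8 = 0.875
  2/7 = 0.2857
  10/3 = 3.3333
Decimals in increasing order: 0.2857 < 0.875 < 1.25 < 3.3333
Writing each back as its fraction gives the sorted order.
Final answer: 2/7, 7/8, 5/4, 10/3


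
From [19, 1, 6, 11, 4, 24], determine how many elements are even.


Check each element:
  19 is odd
  1 is odd
  6 is even
  11 is odd
  4 is even
  24 is even
Evens: [6, 4, 24]
Count of evens = 3
Final answer: 3


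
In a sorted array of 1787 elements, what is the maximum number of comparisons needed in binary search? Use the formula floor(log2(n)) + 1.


Binary search halves the search space each step.
Maximum comparisons = floor(log2(1787)) + 1
log2(1787) = 10.8033
floor(log2(1787)) = 10, so 10 + 1 = 11
Final answer: 11


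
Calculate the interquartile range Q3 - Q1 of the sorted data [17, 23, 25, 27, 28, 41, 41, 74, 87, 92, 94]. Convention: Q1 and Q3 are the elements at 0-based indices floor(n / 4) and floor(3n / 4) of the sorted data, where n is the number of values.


The data has n = 11 elements.
Q1 index = floor(11 / 4) = floor(2.75) = 2; Q3 index = floor(3 * 11 / 4) = floor(8.25) = 8
Q1 = element at index 2 = 25
Q3 = element at index 8 = 87
IQR = 87 - 25 = 62
Final answer: 62


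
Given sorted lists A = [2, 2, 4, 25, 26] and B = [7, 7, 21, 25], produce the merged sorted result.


List A: [2, 2, 4, 25, 26]
List B: [7, 7, 21, 25]
Repeatedly compare the front elements and take the smaller:
  2 vs 7 -> take 2
  2 vs 7 -> take 2
  4 vs 7 -> take 4
  25 vs 7 -> take 7
  25 vs 7 -> take 7
  25 vs 21 -> take 21
  25 vs 25 -> take 25
  26 vs 25 -> take 25
  B is exhausted; append the rest of A: [26]
Final answer: [2, 2, 4, 7, 7, 21, 25, 25, 26]


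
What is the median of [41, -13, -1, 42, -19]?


First, sort the list: [-19, -13, -1, 41, 42]
The list has 5 elements (odd count).
The middle index is 2 (0-based), and the element there is -1.
Final answer: -1


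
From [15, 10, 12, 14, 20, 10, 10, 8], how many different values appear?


List all unique values:
Distinct values: [8, 10, 12, 14, 15, 20]
Count = 6
Final answer: 6


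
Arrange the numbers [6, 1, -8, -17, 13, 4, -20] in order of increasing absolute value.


Compute absolute values:
  |6| = 6
  |1| = 1
  |-8| = 8
  |-17| = 17
  |13| = 13
  |4| = 4
  |-20| = 20
Absolute values in increasing order: 1 < 4 < 6 < 8 < 13 < 17 < 20
Listing the original numbers in that order gives the answer.
Final answer: [1, 4, 6, -8, 13, -17, -20]


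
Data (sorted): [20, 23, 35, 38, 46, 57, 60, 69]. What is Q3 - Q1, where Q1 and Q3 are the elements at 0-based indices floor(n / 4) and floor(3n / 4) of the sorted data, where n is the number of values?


The data has n = 8 elements.
Q1 index = floor(8 / 4) = floor(2) = 2; Q3 index = floor(3 * 8 / 4) = floor(6) = 6
Q1 = element at index 2 = 35
Q3 = element at index 6 = 60
IQR = 60 - 35 = 25
Final answer: 25


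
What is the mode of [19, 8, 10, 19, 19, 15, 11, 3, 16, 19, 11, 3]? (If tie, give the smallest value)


Count the frequency of each value:
  3 appears 2 time(s)
  8 appears 1 time(s)
  10 appears 1 time(s)
  11 appears 2 time(s)
  15 appears 1 time(s)
  16 appears 1 time(s)
  19 appears 4 time(s)
Maximum frequency is 4.
Only 19 reaches that frequency, so it is the mode.
Final answer: 19


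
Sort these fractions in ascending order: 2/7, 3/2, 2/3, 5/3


Convert to decimal for comparison:
  2/7 = 0.2857
  3/2 = 1.5
  2/3 = 0.6667
  5/3 = 1.6667
Decimals in increasing order: 0.2857 < 0.6667 < 1.5 < 1.6667
Writing each back as its fraction gives the sorted order.
Final answer: 2/7, 2/3, 3/2, 5/3


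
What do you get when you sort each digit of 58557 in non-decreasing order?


The number 58557 has digits: 5, 8, 5, 5, 7
Sorted: 5, 5, 5, 7, 8
Joining the sorted digits gives the result.
Final answer: 55578


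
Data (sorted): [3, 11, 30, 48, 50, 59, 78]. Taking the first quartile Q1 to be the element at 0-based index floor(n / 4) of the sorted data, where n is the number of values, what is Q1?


The list has n = 7 elements.
Q1 index = floor(7 / 4) = floor(1.75) = 1
Counting from index 0 in the sorted data, the element at index 1 is 11.
Final answer: 11


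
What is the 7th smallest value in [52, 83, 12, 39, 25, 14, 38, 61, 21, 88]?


Sort ascending: [12, 14, 21, 25, 38, 39, 52, 61, 83, 88]
The 7th element (1-indexed) is at index 6.
Value = 52
Final answer: 52


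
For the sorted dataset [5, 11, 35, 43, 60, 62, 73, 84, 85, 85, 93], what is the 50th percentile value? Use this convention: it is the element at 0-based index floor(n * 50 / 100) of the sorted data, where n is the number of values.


The dataset has n = 11 elements.
Index = floor(11 * 50 / 100) = floor(550 / 100) = floor(5.5) = 5
Counting from index 0 in the sorted data, the element at index 5 is 62.
Final answer: 62


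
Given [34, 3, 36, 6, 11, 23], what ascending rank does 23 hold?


Sort ascending: [3, 6, 11, 23, 34, 36]
Find 23 in the sorted list.
23 is at position 4 (1-indexed).
Final answer: 4


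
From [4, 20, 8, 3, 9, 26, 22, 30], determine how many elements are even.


Check each element:
  4 is even
  20 is even
  8 is even
  3 is odd
  9 is odd
  26 is even
  22 is even
  30 is even
Evens: [4, 20, 8, 26, 22, 30]
Count of evens = 6
Final answer: 6


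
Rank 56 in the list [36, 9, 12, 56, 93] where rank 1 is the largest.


Sort descending: [93, 56, 36, 12, 9]
Find 56 in the sorted list.
56 is at position 2.
Final answer: 2


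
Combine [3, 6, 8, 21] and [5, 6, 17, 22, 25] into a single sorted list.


List A: [3, 6, 8, 21]
List B: [5, 6, 17, 22, 25]
Repeatedly compare the front elements and take the smaller:
  3 vs 5 -> take 3
  6 vs 5 -> take 5
  6 vs 6 -> take 6
  8 vs 6 -> take 6
  8 vs 17 -> take 8
  21 vs 17 -> take 17
  21 vs 22 -> take 21
  A is exhausted; append the rest of B: [22, 25]
Final answer: [3, 5, 6, 6, 8, 17, 21, 22, 25]


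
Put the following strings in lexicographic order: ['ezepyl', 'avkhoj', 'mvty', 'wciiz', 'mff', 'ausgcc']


Compare strings character by character (the first differing letter decides):
  'ausgcc' < 'avkhoj' since 'u' < 'v' at position 2
  'avkhoj' < 'ezepyl' since 'a' < 'e' at position 1
  'ezepyl' < 'mff' since 'e' < 'm' at position 1
  'mff' < 'mvty' since 'f' < 'v' at position 2
  'mvty' < 'wciiz' since 'm' < 'w' at position 1
Chaining these comparisons gives the alphabetical order.
Final answer: ['ausgcc', 'avkhoj', 'ezepyl', 'mff', 'mvty', 'wciiz']


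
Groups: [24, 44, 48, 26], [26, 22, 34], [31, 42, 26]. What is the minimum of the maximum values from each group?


Find max of each group:
  Group 1: [24, 44, 48, 26] -> max = 48
  Group 2: [26, 22, 34] -> max = 34
  Group 3: [31, 42, 26] -> max = 42
Maxes: [48, 34, 42]
Minimum of maxes = 34
Final answer: 34


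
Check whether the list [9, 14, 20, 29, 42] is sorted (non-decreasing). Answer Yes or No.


Check consecutive pairs:
  9 <= 14? True
  14 <= 20? True
  20 <= 29? True
  29 <= 42? True
Every consecutive pair is in order, so the list is non-decreasing.
Final answer: Yes


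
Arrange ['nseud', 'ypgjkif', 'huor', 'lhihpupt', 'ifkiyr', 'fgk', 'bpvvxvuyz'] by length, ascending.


Compute lengths:
  'nseud' has length 5
  'ypgjkif' has length 7
  'huor' has length 4
  'lhihpupt' has length 8
  'ifkiyr' has length 6
  'fgk' has length 3
  'bpvvxvuyz' has length 9
Lengths in increasing order: 3 < 4 < 5 < 6 < 7 < 8 < 9
Listing the words in that order gives the answer.
Final answer: ['fgk', 'huor', 'nseud', 'ifkiyr', 'ypgjkif', 'lhihpupt', 'bpvvxvuyz']


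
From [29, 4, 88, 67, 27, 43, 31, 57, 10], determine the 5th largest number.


Sort descending: [88, 67, 57, 43, 31, 29, 27, 10, 4]
The 5th element (1-indexed) is at index 4.
Value = 31
Final answer: 31


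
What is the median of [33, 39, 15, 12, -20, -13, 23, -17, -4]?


First, sort the list: [-20, -17, -13, -4, 12, 15, 23, 33, 39]
The list has 9 elements (odd count).
The middle index is 4 (0-based), and the element there is 12.
Final answer: 12


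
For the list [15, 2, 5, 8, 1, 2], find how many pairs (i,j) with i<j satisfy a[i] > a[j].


For each element, count the later elements that are smaller than it:
  15 (index 0): smaller elements after it = [2, 5, 8, 1, 2] -> 5
  2 (index 1): smaller elements after it = [1] -> 1
  5 (index 2): smaller elements after it = [1, 2] -> 2
  8 (index 3): smaller elements after it = [1, 2] -> 2
  1 (index 4): smaller elements after it = [] -> 0
Total inversions = 5 + 1 + 2 + 2 + 0 = 10
Final answer: 10


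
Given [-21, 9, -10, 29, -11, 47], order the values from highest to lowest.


Original list: [-21, 9, -10, 29, -11, 47]
Repeatedly take the largest remaining element:
  Remaining [-21, 9, -10, 29, -11, 47] -> largest is 47
  Remaining [-21, 9, -10, 29, -11] -> largest is 29
  Remaining [-21, 9, -10, -11] -> largest is 9
  Remaining [-21, -10, -11] -> largest is -10
  Remaining [-21, -11] -> largest is -11
  Remaining [-21] -> largest is -21
Collecting the picks in order gives the descending list.
Final answer: [47, 29, 9, -10, -11, -21]


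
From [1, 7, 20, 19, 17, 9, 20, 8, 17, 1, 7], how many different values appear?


List all unique values:
Distinct values: [1, 7, 8, 9, 17, 19, 20]
Count = 7
Final answer: 7


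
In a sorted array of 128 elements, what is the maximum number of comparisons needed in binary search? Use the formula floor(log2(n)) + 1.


Binary search halves the search space each step.
Maximum comparisons = floor(log2(128)) + 1
log2(128) = 7.0
floor(log2(128)) = 7, so 7 + 1 = 8
Final answer: 8


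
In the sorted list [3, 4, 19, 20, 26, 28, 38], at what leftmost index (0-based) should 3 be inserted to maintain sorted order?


List is sorted: [3, 4, 19, 20, 26, 28, 38]
We need the leftmost position where 3 can be inserted, i.e. the first index whose element is >= 3 (or the end of the list if none is).
Binary search with low=0, high=7 (0-based indices):
  low=0, high=7, mid=3: a[3]=20 >= 3, so high = 3
  low=0, high=3, mid=1: a[1]=4 >= 3, so high = 1
  low=0, high=1, mid=0: a[0]=3 >= 3, so high = 0
Now low = high = 0, so the insertion index is 0.
Final answer: 0


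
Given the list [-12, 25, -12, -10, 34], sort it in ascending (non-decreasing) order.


Original list: [-12, 25, -12, -10, 34]
Repeatedly take the smallest remaining element:
  Remaining [-12, 25, -12, -10, 34] -> smallest is -12
  Remaining [25, -12, -10, 34] -> smallest is -12
  Remaining [25, -10, 34] -> smallest is -10
  Remaining [25, 34] -> smallest is 25
  Remaining [34] -> smallest is 34
Collecting the picks in order gives the sorted list.
Final answer: [-12, -12, -10, 25, 34]


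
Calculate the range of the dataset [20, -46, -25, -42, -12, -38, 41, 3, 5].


Maximum value: 41
Minimum value: -46
Range = 41 - (-46) = 87
Final answer: 87


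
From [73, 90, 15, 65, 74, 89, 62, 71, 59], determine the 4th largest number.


Sort descending: [90, 89, 74, 73, 71, 65, 62, 59, 15]
The 4th element (1-indexed) is at index 3.
Value = 73
Final answer: 73


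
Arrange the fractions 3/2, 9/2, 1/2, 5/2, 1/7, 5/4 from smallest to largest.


Convert to decimal for comparison:
  3/2 = 1.5
  9/2 = 4.5
  1/2 = 0.5
  5/2 = 2.5
  1/7 = 0.1429
  5/4 = 1.25
Decimals in increasing order: 0.1429 < 0.5 < 1.25 < 1.5 < 2.5 < 4.5
Writing each back as its fraction gives the sorted order.
Final answer: 1/7, 1/2, 5/4, 3/2, 5/2, 9/2


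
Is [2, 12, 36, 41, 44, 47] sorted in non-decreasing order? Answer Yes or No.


Check consecutive pairs:
  2 <= 12? True
  12 <= 36? True
  36 <= 41? True
  41 <= 44? True
  44 <= 47? True
Every consecutive pair is in order, so the list is non-decreasing.
Final answer: Yes


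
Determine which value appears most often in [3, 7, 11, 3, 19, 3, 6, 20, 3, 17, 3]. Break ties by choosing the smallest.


Count the frequency of each value:
  3 appears 5 time(s)
  6 appears 1 time(s)
  7 appears 1 time(s)
  11 appears 1 time(s)
  17 appears 1 time(s)
  19 appears 1 time(s)
  20 appears 1 time(s)
Maximum frequency is 5.
Only 3 reaches that frequency, so it is the mode.
Final answer: 3


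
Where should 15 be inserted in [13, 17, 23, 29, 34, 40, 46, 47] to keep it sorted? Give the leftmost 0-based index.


List is sorted: [13, 17, 23, 29, 34, 40, 46, 47]
We need the leftmost position where 15 can be inserted, i.e. the first index whose element is >= 15 (or the end of the list if none is).
Binary search with low=0, high=8 (0-based indices):
  low=0, high=8, mid=4: a[4]=34 >= 15, so high = 4
  low=0, high=4, mid=2: a[2]=23 >= 15, so high = 2
  low=0, high=2, mid=1: a[1]=17 >= 15, so high = 1
  low=0, high=1, mid=0: a[0]=13 < 15, so low = 1
Now low = high = 1, so the insertion index is 1.
Final answer: 1


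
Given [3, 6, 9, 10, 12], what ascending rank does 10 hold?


Sort ascending: [3, 6, 9, 10, 12]
Find 10 in the sorted list.
10 is at position 4 (1-indexed).
Final answer: 4


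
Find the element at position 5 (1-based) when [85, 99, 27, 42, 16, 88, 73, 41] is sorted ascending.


Sort ascending: [16, 27, 41, 42, 73, 85, 88, 99]
The 5th element (1-indexed) is at index 4.
Value = 73
Final answer: 73


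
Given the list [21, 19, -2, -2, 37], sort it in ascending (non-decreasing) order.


Original list: [21, 19, -2, -2, 37]
Repeatedly take the smallest remaining element:
  Remaining [21, 19, -2, -2, 37] -> smallest is -2
  Remaining [21, 19, -2, 37] -> smallest is -2
  Remaining [21, 19, 37] -> smallest is 19
  Remaining [21, 37] -> smallest is 21
  Remaining [37] -> smallest is 37
Collecting the picks in order gives the sorted list.
Final answer: [-2, -2, 19, 21, 37]


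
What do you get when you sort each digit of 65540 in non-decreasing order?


The number 65540 has digits: 6, 5, 5, 4, 0
Sorted: 0, 4, 5, 5, 6
Joining the sorted digits gives the result.
Final answer: 04556


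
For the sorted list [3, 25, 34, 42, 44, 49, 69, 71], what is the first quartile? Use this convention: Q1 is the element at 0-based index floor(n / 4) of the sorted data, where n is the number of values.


The list has n = 8 elements.
Q1 index = floor(8 / 4) = floor(2) = 2
Counting from index 0 in the sorted data, the element at index 2 is 34.
Final answer: 34


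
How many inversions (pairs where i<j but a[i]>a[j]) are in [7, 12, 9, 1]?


For each element, count the later elements that are smaller than it:
  7 (index 0): smaller elements after it = [1] -> 1
  12 (index 1): smaller elements after it = [9, 1] -> 2
  9 (index 2): smaller elements after it = [1] -> 1
Total inversions = 1 + 2 + 1 = 4
Final answer: 4


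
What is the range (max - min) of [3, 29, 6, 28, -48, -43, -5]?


Maximum value: 29
Minimum value: -48
Range = 29 - (-48) = 77
Final answer: 77


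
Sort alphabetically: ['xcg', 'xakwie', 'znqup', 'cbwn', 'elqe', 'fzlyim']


Compare strings character by character (the first differing letter decides):
  'cbwn' < 'elqe' since 'c' < 'e' at position 1
  'elqe' < 'fzlyim' since 'e' < 'f' at position 1
  'fzlyim' < 'xakwie' since 'f' < 'x' at position 1
  'xakwie' < 'xcg' since 'a' < 'c' at position 2
  'xcg' < 'znqup' since 'x' < 'z' at position 1
Chaining these comparisons gives the alphabetical order.
Final answer: ['cbwn', 'elqe', 'fzlyim', 'xakwie', 'xcg', 'znqup']


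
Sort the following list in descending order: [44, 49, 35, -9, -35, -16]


Original list: [44, 49, 35, -9, -35, -16]
Repeatedly take the largest remaining element:
  Remaining [44, 49, 35, -9, -35, -16] -> largest is 49
  Remaining [44, 35, -9, -35, -16] -> largest is 44
  Remaining [35, -9, -35, -16] -> largest is 35
  Remaining [-9, -35, -16] -> largest is -9
  Remaining [-35, -16] -> largest is -16
  Remaining [-35] -> largest is -35
Collecting the picks in order gives the descending list.
Final answer: [49, 44, 35, -9, -16, -35]


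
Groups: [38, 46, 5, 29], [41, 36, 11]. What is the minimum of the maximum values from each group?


Find max of each group:
  Group 1: [38, 46, 5, 29] -> max = 46
  Group 2: [41, 36, 11] -> max = 41
Maxes: [46, 41]
Minimum of maxes = 41
Final answer: 41


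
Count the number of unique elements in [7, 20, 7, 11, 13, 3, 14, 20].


List all unique values:
Distinct values: [3, 7, 11, 13, 14, 20]
Count = 6
Final answer: 6


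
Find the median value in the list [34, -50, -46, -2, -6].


First, sort the list: [-50, -46, -6, -2, 34]
The list has 5 elements (odd count).
The middle index is 2 (0-based), and the element there is -6.
Final answer: -6


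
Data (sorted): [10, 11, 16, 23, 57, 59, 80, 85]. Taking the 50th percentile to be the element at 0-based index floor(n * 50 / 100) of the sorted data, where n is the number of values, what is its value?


The dataset has n = 8 elements.
Index = floor(8 * 50 / 100) = floor(400 / 100) = floor(4) = 4
Counting from index 0 in the sorted data, the element at index 4 is 57.
Final answer: 57


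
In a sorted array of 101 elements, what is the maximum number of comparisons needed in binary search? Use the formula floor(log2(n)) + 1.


Binary search halves the search space each step.
Maximum comparisons = floor(log2(101)) + 1
log2(101) = 6.6582
floor(log2(101)) = 6, so 6 + 1 = 7
Final answer: 7


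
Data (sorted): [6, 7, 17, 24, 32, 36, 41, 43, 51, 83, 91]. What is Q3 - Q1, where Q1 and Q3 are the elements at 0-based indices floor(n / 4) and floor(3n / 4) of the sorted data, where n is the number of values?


The data has n = 11 elements.
Q1 index = floor(11 / 4) = floor(2.75) = 2; Q3 index = floor(3 * 11 / 4) = floor(8.25) = 8
Q1 = element at index 2 = 17
Q3 = element at index 8 = 51
IQR = 51 - 17 = 34
Final answer: 34


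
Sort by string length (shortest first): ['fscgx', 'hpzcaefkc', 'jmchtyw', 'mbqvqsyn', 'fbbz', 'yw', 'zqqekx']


Compute lengths:
  'fscgx' has length 5
  'hpzcaefkc' has length 9
  'jmchtyw' has length 7
  'mbqvqsyn' has length 8
  'fbbz' has length 4
  'yw' has length 2
  'zqqekx' has length 6
Lengths in increasing order: 2 < 4 < 5 < 6 < 7 < 8 < 9
Listing the words in that order gives the answer.
Final answer: ['yw', 'fbbz', 'fscgx', 'zqqekx', 'jmchtyw', 'mbqvqsyn', 'hpzcaefkc']


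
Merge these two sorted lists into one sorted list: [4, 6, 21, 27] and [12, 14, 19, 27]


List A: [4, 6, 21, 27]
List B: [12, 14, 19, 27]
Repeatedly compare the front elements and take the smaller:
  4 vs 12 -> take 4
  6 vs 12 -> take 6
  21 vs 12 -> take 12
  21 vs 14 -> take 14
  21 vs 19 -> take 19
  21 vs 27 -> take 21
  27 vs 27 -> take 27
  A is exhausted; append the rest of B: [27]
Final answer: [4, 6, 12, 14, 19, 21, 27, 27]


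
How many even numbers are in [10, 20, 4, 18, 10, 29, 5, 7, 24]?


Check each element:
  10 is even
  20 is even
  4 is even
  18 is even
  10 is even
  29 is odd
  5 is odd
  7 is odd
  24 is even
Evens: [10, 20, 4, 18, 10, 24]
Count of evens = 6
Final answer: 6


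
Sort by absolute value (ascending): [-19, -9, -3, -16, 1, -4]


Compute absolute values:
  |-19| = 19
  |-9| = 9
  |-3| = 3
  |-16| = 16
  |1| = 1
  |-4| = 4
Absolute values in increasing order: 1 < 3 < 4 < 9 < 16 < 19
Listing the original numbers in that order gives the answer.
Final answer: [1, -3, -4, -9, -16, -19]


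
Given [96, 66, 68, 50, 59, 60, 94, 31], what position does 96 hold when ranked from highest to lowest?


Sort descending: [96, 94, 68, 66, 60, 59, 50, 31]
Find 96 in the sorted list.
96 is at position 1.
Final answer: 1


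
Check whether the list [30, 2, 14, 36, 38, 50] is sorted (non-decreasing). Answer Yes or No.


Check consecutive pairs:
  30 <= 2? False
  2 <= 14? True
  14 <= 36? True
  36 <= 38? True
  38 <= 50? True
1 consecutive pair(s) are out of order, so the list is not sorted.
Final answer: No


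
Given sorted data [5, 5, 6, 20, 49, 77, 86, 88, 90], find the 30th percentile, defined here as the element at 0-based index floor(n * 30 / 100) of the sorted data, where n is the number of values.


The dataset has n = 9 elements.
Index = floor(9 * 30 / 100) = floor(270 / 100) = floor(2.7) = 2
Counting from index 0 in the sorted data, the element at index 2 is 6.
Final answer: 6


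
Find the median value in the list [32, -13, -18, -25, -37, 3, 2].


First, sort the list: [-37, -25, -18, -13, 2, 3, 32]
The list has 7 elements (odd count).
The middle index is 3 (0-based), and the element there is -13.
Final answer: -13


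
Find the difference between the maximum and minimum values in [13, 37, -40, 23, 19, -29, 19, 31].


Maximum value: 37
Minimum value: -40
Range = 37 - (-40) = 77
Final answer: 77


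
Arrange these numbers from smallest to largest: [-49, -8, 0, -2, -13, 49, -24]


Original list: [-49, -8, 0, -2, -13, 49, -24]
Repeatedly take the smallest remaining element:
  Remaining [-49, -8, 0, -2, -13, 49, -24] -> smallest is -49
  Remaining [-8, 0, -2, -13, 49, -24] -> smallest is -24
  Remaining [-8, 0, -2, -13, 49] -> smallest is -13
  Remaining [-8, 0, -2, 49] -> smallest is -8
  Remaining [0, -2, 49] -> smallest is -2
  Remaining [0, 49] -> smallest is 0
  Remaining [49] -> smallest is 49
Collecting the picks in order gives the sorted list.
Final answer: [-49, -24, -13, -8, -2, 0, 49]


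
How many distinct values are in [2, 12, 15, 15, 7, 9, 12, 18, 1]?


List all unique values:
Distinct values: [1, 2, 7, 9, 12, 15, 18]
Count = 7
Final answer: 7


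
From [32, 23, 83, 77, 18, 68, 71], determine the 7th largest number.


Sort descending: [83, 77, 71, 68, 32, 23, 18]
The 7th element (1-indexed) is at index 6.
Value = 18
Final answer: 18


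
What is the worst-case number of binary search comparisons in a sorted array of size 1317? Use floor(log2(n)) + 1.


Binary search halves the search space each step.
Maximum comparisons = floor(log2(1317)) + 1
log2(1317) = 10.363
floor(log2(1317)) = 10, so 10 + 1 = 11
Final answer: 11


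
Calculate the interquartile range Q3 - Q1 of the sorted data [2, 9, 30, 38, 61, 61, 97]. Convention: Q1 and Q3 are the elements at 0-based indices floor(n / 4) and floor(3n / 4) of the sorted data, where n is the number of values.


The data has n = 7 elements.
Q1 index = floor(7 / 4) = floor(1.75) = 1; Q3 index = floor(3 * 7 / 4) = floor(5.25) = 5
Q1 = element at index 1 = 9
Q3 = element at index 5 = 61
IQR = 61 - 9 = 52
Final answer: 52


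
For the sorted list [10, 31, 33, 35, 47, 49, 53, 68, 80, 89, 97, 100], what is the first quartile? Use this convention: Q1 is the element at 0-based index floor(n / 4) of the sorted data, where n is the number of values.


The list has n = 12 elements.
Q1 index = floor(12 / 4) = floor(3) = 3
Counting from index 0 in the sorted data, the element at index 3 is 35.
Final answer: 35


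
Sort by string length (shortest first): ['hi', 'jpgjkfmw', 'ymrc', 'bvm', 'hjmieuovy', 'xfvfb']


Compute lengths:
  'hi' has length 2
  'jpgjkfmw' has length 8
  'ymrc' has length 4
  'bvm' has length 3
  'hjmieuovy' has length 9
  'xfvfb' has length 5
Lengths in increasing order: 2 < 3 < 4 < 5 < 8 < 9
Listing the words in that order gives the answer.
Final answer: ['hi', 'bvm', 'ymrc', 'xfvfb', 'jpgjkfmw', 'hjmieuovy']


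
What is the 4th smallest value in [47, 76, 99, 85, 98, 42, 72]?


Sort ascending: [42, 47, 72, 76, 85, 98, 99]
The 4th element (1-indexed) is at index 3.
Value = 76
Final answer: 76


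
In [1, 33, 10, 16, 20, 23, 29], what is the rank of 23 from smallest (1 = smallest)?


Sort ascending: [1, 10, 16, 20, 23, 29, 33]
Find 23 in the sorted list.
23 is at position 5 (1-indexed).
Final answer: 5


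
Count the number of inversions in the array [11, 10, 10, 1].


For each element, count the later elements that are smaller than it:
  11 (index 0): smaller elements after it = [10, 10, 1] -> 3
  10 (index 1): smaller elements after it = [1] -> 1
  10 (index 2): smaller elements after it = [1] -> 1
Total inversions = 3 + 1 + 1 = 5
Final answer: 5


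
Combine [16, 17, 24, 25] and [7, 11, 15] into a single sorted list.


List A: [16, 17, 24, 25]
List B: [7, 11, 15]
Repeatedly compare the front elements and take the smaller:
  16 vs 7 -> take 7
  16 vs 11 -> take 11
  16 vs 15 -> take 15
  B is exhausted; append the rest of A: [16, 17, 24, 25]
Final answer: [7, 11, 15, 16, 17, 24, 25]


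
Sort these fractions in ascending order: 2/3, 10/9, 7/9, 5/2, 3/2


Convert to decimal for comparison:
  2/3 = 0.6667
  10/9 = 1.1111
  7/9 = 0.7778
  5/2 = 2.5
  3/2 = 1.5
Decimals in increasing order: 0.6667 < 0.7778 < 1.1111 < 1.5 < 2.5
Writing each back as its fraction gives the sorted order.
Final answer: 2/3, 7/9, 10/9, 3/2, 5/2


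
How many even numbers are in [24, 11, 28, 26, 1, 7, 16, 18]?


Check each element:
  24 is even
  11 is odd
  28 is even
  26 is even
  1 is odd
  7 is odd
  16 is even
  18 is even
Evens: [24, 28, 26, 16, 18]
Count of evens = 5
Final answer: 5


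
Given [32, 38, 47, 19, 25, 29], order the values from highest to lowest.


Original list: [32, 38, 47, 19, 25, 29]
Repeatedly take the largest remaining element:
  Remaining [32, 38, 47, 19, 25, 29] -> largest is 47
  Remaining [32, 38, 19, 25, 29] -> largest is 38
  Remaining [32, 19, 25, 29] -> largest is 32
  Remaining [19, 25, 29] -> largest is 29
  Remaining [19, 25] -> largest is 25
  Remaining [19] -> largest is 19
Collecting the picks in order gives the descending list.
Final answer: [47, 38, 32, 29, 25, 19]


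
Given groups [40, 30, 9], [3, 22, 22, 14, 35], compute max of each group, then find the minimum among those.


Find max of each group:
  Group 1: [40, 30, 9] -> max = 40
  Group 2: [3, 22, 22, 14, 35] -> max = 35
Maxes: [40, 35]
Minimum of maxes = 35
Final answer: 35


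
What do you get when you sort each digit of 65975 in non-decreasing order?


The number 65975 has digits: 6, 5, 9, 7, 5
Sorted: 5, 5, 6, 7, 9
Joining the sorted digits gives the result.
Final answer: 55679


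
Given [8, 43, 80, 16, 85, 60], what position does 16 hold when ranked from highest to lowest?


Sort descending: [85, 80, 60, 43, 16, 8]
Find 16 in the sorted list.
16 is at position 5.
Final answer: 5


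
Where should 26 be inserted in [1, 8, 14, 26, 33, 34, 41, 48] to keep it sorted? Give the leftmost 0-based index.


List is sorted: [1, 8, 14, 26, 33, 34, 41, 48]
We need the leftmost position where 26 can be inserted, i.e. the first index whose element is >= 26 (or the end of the list if none is).
Binary search with low=0, high=8 (0-based indices):
  low=0, high=8, mid=4: a[4]=33 >= 26, so high = 4
  low=0, high=4, mid=2: a[2]=14 < 26, so low = 3
  low=3, high=4, mid=3: a[3]=26 >= 26, so high = 3
Now low = high = 3, so the insertion index is 3.
Final answer: 3


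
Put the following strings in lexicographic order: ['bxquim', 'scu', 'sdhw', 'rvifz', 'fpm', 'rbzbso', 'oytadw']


Compare strings character by character (the first differing letter decides):
  'bxquim' < 'fpm' since 'b' < 'f' at position 1
  'fpm' < 'oytadw' since 'f' < 'o' at position 1
  'oytadw' < 'rbzbso' since 'o' < 'r' at position 1
  'rbzbso' < 'rvifz' since 'b' < 'v' at position 2
  'rvifz' < 'scu' since 'r' < 's' at position 1
  'scu' < 'sdhw' since 'c' < 'd' at position 2
Chaining these comparisons gives the alphabetical order.
Final answer: ['bxquim', 'fpm', 'oytadw', 'rbzbso', 'rvifz', 'scu', 'sdhw']


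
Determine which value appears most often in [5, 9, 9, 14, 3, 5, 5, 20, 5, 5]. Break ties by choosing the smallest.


Count the frequency of each value:
  3 appears 1 time(s)
  5 appears 5 time(s)
  9 appears 2 time(s)
  14 appears 1 time(s)
  20 appears 1 time(s)
Maximum frequency is 5.
Only 5 reaches that frequency, so it is the mode.
Final answer: 5
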